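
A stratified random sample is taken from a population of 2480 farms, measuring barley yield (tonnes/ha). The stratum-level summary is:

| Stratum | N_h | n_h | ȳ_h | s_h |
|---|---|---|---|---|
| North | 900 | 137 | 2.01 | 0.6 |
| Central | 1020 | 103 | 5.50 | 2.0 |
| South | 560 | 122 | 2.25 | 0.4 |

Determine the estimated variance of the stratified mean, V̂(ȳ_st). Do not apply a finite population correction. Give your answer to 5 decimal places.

V̂(ȳ_st) ≈ 0.00698

V̂(ȳ_st) = Σ W_h² s_h²/n_h, with W_h = N_h/N and N = 2480:
  stratum North: (900/2480)²·0.6²/137 = 0.00034607
  stratum Central: (1020/2480)²·2.0²/103 = 0.00656931
  stratum South: (560/2480)²·0.4²/122 = 6.68702e-05
V̂(ȳ_st) = 0.00698225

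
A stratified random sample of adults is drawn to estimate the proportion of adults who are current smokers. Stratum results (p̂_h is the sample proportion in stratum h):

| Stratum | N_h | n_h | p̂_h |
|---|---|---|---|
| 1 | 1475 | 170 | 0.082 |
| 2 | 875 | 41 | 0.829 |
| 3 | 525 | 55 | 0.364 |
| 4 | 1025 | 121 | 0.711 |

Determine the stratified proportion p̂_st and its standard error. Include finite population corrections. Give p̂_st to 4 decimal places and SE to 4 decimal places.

p̂_st ≈ 0.4529, SE ≈ 0.0200

N = 3900; stratum weights W_h = N_h/N.
p̂_st = Σ W_h p̂_h = (1475·0.082 + 875·0.829 + 525·0.364 + 1025·0.711)/3900 = 0.45287
V̂(p̂_st) = Σ W_h² (1 − n_h/N_h) p̂_h(1−p̂_h)/(n_h−1):
  stratum 1: (1475/3900)²·(1 − 170/1475)·0.082·0.918/169 = 5.63694e-05
  stratum 2: (875/3900)²·(1 − 41/875)·0.829·0.171/40 = 0.000170034
  stratum 3: (525/3900)²·(1 − 55/525)·0.364·0.636/54 = 6.95493e-05
  stratum 4: (1025/3900)²·(1 − 121/1025)·0.711·0.289/120 = 0.000104316
V̂(p̂_st) = 0.000400268; SE = √V̂ = 0.0200067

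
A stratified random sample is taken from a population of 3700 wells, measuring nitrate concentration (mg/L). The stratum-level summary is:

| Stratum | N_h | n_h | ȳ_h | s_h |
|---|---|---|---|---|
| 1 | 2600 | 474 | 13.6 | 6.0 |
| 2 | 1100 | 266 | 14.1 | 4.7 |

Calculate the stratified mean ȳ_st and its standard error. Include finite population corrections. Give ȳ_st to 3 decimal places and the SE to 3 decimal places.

ȳ_st = Σ W_h ȳ_h = (2600·13.6 + 1100·14.1)/3700 = 13.74865
V̂(ȳ_st) = Σ W_h² (1 − n_h/N_h) s_h²/n_h, with W_h = N_h/N and N = 3700:
  stratum 1: (2600/3700)²·(1 − 474/2600)·6.0²/474 = 0.030666
  stratum 2: (1100/3700)²·(1 − 266/1100)·4.7²/266 = 0.00556505
V̂(ȳ_st) = 0.0362311
SE(ȳ_st) = √0.0362311 = 0.190345

ȳ_st ≈ 13.749, SE ≈ 0.190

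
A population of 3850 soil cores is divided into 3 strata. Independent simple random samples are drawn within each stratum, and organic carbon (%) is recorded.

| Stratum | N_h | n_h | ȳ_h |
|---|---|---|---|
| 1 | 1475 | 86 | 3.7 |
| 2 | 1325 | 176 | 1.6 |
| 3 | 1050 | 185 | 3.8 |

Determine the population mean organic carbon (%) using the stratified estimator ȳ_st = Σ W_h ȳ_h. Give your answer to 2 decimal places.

ȳ_st ≈ 3.00

N = Σ N_h = 3850. Stratum weights W_h = N_h/N.
ȳ_st = (1475·3.7 + 1325·1.6 + 1050·3.8) / 3850 = 3.0045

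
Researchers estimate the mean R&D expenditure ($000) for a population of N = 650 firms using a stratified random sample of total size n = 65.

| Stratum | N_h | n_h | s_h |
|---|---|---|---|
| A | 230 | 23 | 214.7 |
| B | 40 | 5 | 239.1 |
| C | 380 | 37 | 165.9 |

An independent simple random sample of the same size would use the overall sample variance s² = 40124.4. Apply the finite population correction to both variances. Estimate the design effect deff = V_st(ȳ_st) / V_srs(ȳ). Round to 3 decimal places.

deff ≈ 0.888

V̂(ȳ_st) = Σ W_h² (1 − n_h/N_h) s_h²/n_h, with W_h = N_h/N and N = 650:
  stratum A: (230/650)²·(1 − 23/230)·214.7²/23 = 225.844
  stratum B: (40/650)²·(1 − 5/40)·239.1²/5 = 37.887
  stratum C: (380/650)²·(1 − 37/380)·165.9²/37 = 229.479
V_st = 493.209
V_srs = (1 − 65/650)·40124.4/65 = 555.569
deff = V_st / V_srs = 493.209/555.569 = 0.8878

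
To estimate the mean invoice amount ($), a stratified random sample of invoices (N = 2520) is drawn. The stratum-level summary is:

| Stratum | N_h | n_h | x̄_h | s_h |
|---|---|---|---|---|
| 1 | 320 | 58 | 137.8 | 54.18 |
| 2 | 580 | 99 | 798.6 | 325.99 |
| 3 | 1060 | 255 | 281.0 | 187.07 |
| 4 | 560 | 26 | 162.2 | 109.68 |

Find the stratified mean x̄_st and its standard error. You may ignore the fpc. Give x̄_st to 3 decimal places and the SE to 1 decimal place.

x̄_st ≈ 355.546, SE ≈ 10.2

x̄_st = Σ W_h x̄_h = (320·137.8 + 580·798.6 + 1060·281.0 + 560·162.2)/2520 = 355.54603
V̂(x̄_st) = Σ W_h² s_h²/n_h, with W_h = N_h/N and N = 2520:
  stratum 1: (320/2520)²·54.18²/58 = 0.81611
  stratum 2: (580/2520)²·325.99²/99 = 56.8628
  stratum 3: (1060/2520)²·187.07²/255 = 24.2817
  stratum 4: (560/2520)²·109.68²/26 = 22.8484
V̂(x̄_st) = 104.809
SE(x̄_st) = √104.809 = 10.2376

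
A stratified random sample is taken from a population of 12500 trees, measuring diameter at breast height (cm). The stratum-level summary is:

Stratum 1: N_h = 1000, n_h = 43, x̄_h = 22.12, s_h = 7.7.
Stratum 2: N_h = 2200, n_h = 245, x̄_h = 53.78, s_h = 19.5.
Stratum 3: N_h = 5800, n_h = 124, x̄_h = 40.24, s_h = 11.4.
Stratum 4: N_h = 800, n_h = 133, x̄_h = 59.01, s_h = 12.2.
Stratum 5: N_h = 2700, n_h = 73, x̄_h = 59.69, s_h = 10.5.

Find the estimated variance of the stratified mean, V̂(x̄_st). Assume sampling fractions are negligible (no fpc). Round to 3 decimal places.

V̂(x̄_st) ≈ 0.358

V̂(x̄_st) = Σ W_h² s_h²/n_h, with W_h = N_h/N and N = 12500:
  stratum 1: (1000/12500)²·7.7²/43 = 0.00882456
  stratum 2: (2200/12500)²·19.5²/245 = 0.048076
  stratum 3: (5800/12500)²·11.4²/124 = 0.225644
  stratum 4: (800/12500)²·12.2²/133 = 0.00458382
  stratum 5: (2700/12500)²·10.5²/73 = 0.0704633
V̂(x̄_st) = 0.357592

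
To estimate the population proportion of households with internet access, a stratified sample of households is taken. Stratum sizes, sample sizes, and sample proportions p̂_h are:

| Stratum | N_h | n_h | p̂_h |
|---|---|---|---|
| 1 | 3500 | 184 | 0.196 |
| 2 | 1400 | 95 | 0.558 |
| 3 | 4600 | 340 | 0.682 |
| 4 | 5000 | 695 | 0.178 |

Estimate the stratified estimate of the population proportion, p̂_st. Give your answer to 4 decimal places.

N = 14500; stratum weights W_h = N_h/N.
p̂_st = Σ W_h p̂_h = (3500·0.196 + 1400·0.558 + 4600·0.682 + 5000·0.178)/14500 = 0.37892

p̂_st ≈ 0.3789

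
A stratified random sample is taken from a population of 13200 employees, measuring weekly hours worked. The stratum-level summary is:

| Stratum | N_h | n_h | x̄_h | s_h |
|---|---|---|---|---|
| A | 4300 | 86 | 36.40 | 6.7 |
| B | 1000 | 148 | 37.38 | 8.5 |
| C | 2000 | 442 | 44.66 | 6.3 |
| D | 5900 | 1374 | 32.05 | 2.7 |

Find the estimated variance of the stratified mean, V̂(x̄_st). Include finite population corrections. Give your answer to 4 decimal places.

V̂(x̄_st) = Σ W_h² (1 − n_h/N_h) s_h²/n_h, with W_h = N_h/N and N = 13200:
  stratum A: (4300/13200)²·(1 − 86/4300)·6.7²/86 = 0.0542833
  stratum B: (1000/13200)²·(1 − 148/1000)·8.5²/148 = 0.00238708
  stratum C: (2000/13200)²·(1 − 442/2000)·6.3²/442 = 0.00160586
  stratum D: (5900/13200)²·(1 − 1374/5900)·2.7²/1374 = 0.000813129
V̂(x̄_st) = 0.0590894

V̂(x̄_st) ≈ 0.0591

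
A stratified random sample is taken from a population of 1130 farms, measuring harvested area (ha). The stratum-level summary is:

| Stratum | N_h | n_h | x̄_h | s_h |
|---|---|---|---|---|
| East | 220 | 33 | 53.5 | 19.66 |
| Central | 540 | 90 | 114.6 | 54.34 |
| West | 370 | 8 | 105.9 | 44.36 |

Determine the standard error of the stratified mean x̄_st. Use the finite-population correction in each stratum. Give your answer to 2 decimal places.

SE(x̄_st) ≈ 5.69

V̂(x̄_st) = Σ W_h² (1 − n_h/N_h) s_h²/n_h, with W_h = N_h/N and N = 1130:
  stratum East: (220/1130)²·(1 − 33/220)·19.66²/33 = 0.377364
  stratum Central: (540/1130)²·(1 − 90/540)·54.34²/90 = 6.24376
  stratum West: (370/1130)²·(1 − 8/370)·44.36²/8 = 25.8016
V̂(x̄_st) = 32.4227
SE(x̄_st) = √32.4227 = 5.69409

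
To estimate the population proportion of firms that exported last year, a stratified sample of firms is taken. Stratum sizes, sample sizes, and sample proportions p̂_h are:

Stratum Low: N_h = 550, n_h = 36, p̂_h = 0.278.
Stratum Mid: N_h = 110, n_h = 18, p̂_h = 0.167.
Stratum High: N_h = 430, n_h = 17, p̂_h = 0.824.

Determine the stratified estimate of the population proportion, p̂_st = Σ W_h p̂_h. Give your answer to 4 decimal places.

N = 1090; stratum weights W_h = N_h/N.
p̂_st = Σ W_h p̂_h = (550·0.278 + 110·0.167 + 430·0.824)/1090 = 0.48219

p̂_st ≈ 0.4822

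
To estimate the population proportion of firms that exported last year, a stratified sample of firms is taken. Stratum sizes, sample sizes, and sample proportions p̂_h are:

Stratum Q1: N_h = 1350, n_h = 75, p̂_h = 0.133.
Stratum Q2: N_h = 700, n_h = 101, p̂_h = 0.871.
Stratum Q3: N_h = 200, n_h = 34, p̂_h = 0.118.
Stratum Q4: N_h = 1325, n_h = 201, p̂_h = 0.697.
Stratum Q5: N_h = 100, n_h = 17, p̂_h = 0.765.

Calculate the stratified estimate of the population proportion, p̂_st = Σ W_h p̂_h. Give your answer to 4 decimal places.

N = 3675; stratum weights W_h = N_h/N.
p̂_st = Σ W_h p̂_h = (1350·0.133 + 700·0.871 + 200·0.118 + 1325·0.697 + 100·0.765)/3675 = 0.49330

p̂_st ≈ 0.4933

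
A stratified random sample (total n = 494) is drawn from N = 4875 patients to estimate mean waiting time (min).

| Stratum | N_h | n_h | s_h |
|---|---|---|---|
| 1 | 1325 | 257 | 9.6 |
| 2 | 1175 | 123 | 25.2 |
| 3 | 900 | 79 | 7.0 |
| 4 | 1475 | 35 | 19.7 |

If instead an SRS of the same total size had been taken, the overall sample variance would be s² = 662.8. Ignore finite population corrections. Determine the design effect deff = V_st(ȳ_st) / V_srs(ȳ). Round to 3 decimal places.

deff ≈ 1.016

V̂(ȳ_st) = Σ W_h² s_h²/n_h, with W_h = N_h/N and N = 4875:
  stratum 1: (1325/4875)²·9.6²/257 = 0.0264906
  stratum 2: (1175/4875)²·25.2²/123 = 0.299932
  stratum 3: (900/4875)²·7.0²/79 = 0.02114
  stratum 4: (1475/4875)²·19.7²/35 = 1.01508
V_st = 1.36264
V_srs = s²/n = 662.8/494 = 1.3417
deff = V_st / V_srs = 1.36264/1.3417 = 1.0156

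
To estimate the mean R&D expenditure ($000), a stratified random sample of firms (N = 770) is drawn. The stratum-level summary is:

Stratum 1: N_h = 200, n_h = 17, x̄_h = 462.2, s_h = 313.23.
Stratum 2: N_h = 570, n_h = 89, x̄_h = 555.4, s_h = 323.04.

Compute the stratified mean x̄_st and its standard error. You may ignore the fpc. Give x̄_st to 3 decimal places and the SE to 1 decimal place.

x̄_st ≈ 531.192, SE ≈ 32.1

x̄_st = Σ W_h x̄_h = (200·462.2 + 570·555.4)/770 = 531.19221
V̂(x̄_st) = Σ W_h² s_h²/n_h, with W_h = N_h/N and N = 770:
  stratum 1: (200/770)²·313.23²/17 = 389.364
  stratum 2: (570/770)²·323.04²/89 = 642.526
V̂(x̄_st) = 1031.89
SE(x̄_st) = √1031.89 = 32.1231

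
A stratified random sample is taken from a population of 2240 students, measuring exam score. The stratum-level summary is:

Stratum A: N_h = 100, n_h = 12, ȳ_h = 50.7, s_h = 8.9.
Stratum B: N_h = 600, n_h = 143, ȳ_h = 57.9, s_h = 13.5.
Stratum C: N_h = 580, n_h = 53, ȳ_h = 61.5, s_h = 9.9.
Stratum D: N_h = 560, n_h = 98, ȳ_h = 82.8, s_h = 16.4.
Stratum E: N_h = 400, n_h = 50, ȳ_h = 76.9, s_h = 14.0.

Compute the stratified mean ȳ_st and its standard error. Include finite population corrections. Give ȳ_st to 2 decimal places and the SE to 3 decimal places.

ȳ_st = Σ W_h ȳ_h = (100·50.7 + 600·57.9 + 580·61.5 + 560·82.8 + 400·76.9)/2240 = 68.12857
V̂(ȳ_st) = Σ W_h² (1 − n_h/N_h) s_h²/n_h, with W_h = N_h/N and N = 2240:
  stratum A: (100/2240)²·(1 − 12/100)·8.9²/12 = 0.0115767
  stratum B: (600/2240)²·(1 − 143/600)·13.5²/143 = 0.0696471
  stratum C: (580/2240)²·(1 − 53/580)·9.9²/53 = 0.112652
  stratum D: (560/2240)²·(1 − 98/560)·16.4²/98 = 0.141513
  stratum E: (400/2240)²·(1 − 50/400)·14.0²/50 = 0.109375
V̂(ȳ_st) = 0.444763
SE(ȳ_st) = √0.444763 = 0.666906

ȳ_st ≈ 68.13, SE ≈ 0.667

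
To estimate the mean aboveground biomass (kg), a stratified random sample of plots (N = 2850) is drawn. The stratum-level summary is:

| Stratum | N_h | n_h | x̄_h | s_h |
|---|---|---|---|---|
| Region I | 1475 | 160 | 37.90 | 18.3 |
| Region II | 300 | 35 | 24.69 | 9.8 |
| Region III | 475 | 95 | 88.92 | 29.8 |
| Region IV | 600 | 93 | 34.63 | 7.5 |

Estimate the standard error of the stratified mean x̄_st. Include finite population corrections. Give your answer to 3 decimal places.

V̂(x̄_st) = Σ W_h² (1 − n_h/N_h) s_h²/n_h, with W_h = N_h/N and N = 2850:
  stratum Region I: (1475/2850)²·(1 − 160/1475)·18.3²/160 = 0.499816
  stratum Region II: (300/2850)²·(1 − 35/300)·9.8²/35 = 0.0268572
  stratum Region III: (475/2850)²·(1 − 95/475)·29.8²/95 = 0.207729
  stratum Region IV: (600/2850)²·(1 − 93/600)·7.5²/93 = 0.0226521
V̂(x̄_st) = 0.757054
SE(x̄_st) = √0.757054 = 0.870089

SE(x̄_st) ≈ 0.870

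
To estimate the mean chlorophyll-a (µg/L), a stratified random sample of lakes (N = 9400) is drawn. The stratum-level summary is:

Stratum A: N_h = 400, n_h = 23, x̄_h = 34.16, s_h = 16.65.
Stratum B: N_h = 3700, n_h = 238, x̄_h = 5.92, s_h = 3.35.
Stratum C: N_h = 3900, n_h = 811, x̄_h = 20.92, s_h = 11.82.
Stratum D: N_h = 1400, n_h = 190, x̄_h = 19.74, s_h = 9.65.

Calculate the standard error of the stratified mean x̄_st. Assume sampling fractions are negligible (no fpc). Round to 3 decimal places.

V̂(x̄_st) = Σ W_h² s_h²/n_h, with W_h = N_h/N and N = 9400:
  stratum A: (400/9400)²·16.65²/23 = 0.0218255
  stratum B: (3700/9400)²·3.35²/238 = 0.00730568
  stratum C: (3900/9400)²·11.82²/811 = 0.0296543
  stratum D: (1400/9400)²·9.65²/190 = 0.0108718
V̂(x̄_st) = 0.0696573
SE(x̄_st) = √0.0696573 = 0.263927

SE(x̄_st) ≈ 0.264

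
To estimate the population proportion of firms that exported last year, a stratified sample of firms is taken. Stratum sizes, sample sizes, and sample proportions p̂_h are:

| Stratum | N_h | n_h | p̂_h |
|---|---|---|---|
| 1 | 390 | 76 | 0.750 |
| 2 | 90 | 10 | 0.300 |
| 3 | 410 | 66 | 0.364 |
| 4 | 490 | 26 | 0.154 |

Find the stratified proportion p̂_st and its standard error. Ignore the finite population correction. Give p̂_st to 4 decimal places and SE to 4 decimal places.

p̂_st ≈ 0.3943, SE ≈ 0.0356

N = 1380; stratum weights W_h = N_h/N.
p̂_st = Σ W_h p̂_h = (390·0.750 + 90·0.300 + 410·0.364 + 490·0.154)/1380 = 0.39435
V̂(p̂_st) = Σ W_h² p̂_h(1−p̂_h)/(n_h−1):
  stratum 1: (390/1380)²·0.750·0.250/75 = 0.000199669
  stratum 2: (90/1380)²·0.300·0.700/9 = 9.92439e-05
  stratum 3: (410/1380)²·0.364·0.636/65 = 0.00031438
  stratum 4: (490/1380)²·0.154·0.846/25 = 0.00065703
V̂(p̂_st) = 0.00127032; SE = √V̂ = 0.0356416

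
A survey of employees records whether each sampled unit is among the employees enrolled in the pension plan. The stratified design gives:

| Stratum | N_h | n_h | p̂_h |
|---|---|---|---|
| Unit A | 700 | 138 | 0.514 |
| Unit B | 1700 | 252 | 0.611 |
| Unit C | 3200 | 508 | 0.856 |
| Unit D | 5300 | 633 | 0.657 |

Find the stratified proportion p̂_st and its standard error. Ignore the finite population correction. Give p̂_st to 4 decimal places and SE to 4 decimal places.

p̂_st ≈ 0.6991, SE ≈ 0.0117

N = 10900; stratum weights W_h = N_h/N.
p̂_st = Σ W_h p̂_h = (700·0.514 + 1700·0.611 + 3200·0.856 + 5300·0.657)/10900 = 0.69906
V̂(p̂_st) = Σ W_h² p̂_h(1−p̂_h)/(n_h−1):
  stratum Unit A: (700/10900)²·0.514·0.486/137 = 7.52007e-06
  stratum Unit B: (1700/10900)²·0.611·0.389/251 = 2.30336e-05
  stratum Unit C: (3200/10900)²·0.856·0.144/507 = 2.09544e-05
  stratum Unit D: (5300/10900)²·0.657·0.343/632 = 8.43026e-05
V̂(p̂_st) = 0.000135811; SE = √V̂ = 0.0116538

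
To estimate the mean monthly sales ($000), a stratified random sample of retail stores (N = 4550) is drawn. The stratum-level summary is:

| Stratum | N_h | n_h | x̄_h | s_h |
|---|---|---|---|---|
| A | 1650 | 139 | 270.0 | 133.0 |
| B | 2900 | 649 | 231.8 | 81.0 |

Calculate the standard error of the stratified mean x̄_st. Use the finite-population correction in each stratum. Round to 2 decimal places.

SE(x̄_st) ≈ 4.30

V̂(x̄_st) = Σ W_h² (1 − n_h/N_h) s_h²/n_h, with W_h = N_h/N and N = 4550:
  stratum A: (1650/4550)²·(1 − 139/1650)·133.0²/139 = 15.3255
  stratum B: (2900/4550)²·(1 − 649/2900)·81.0²/649 = 3.18769
V̂(x̄_st) = 18.5132
SE(x̄_st) = √18.5132 = 4.30269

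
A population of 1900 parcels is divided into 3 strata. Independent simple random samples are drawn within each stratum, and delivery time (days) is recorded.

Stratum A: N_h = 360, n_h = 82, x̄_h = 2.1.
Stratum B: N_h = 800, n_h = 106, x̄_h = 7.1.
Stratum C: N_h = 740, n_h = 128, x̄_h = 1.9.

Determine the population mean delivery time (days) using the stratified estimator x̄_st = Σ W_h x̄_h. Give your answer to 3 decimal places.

x̄_st ≈ 4.127

N = Σ N_h = 1900. Stratum weights W_h = N_h/N.
x̄_st = (360·2.1 + 800·7.1 + 740·1.9) / 1900 = 4.12737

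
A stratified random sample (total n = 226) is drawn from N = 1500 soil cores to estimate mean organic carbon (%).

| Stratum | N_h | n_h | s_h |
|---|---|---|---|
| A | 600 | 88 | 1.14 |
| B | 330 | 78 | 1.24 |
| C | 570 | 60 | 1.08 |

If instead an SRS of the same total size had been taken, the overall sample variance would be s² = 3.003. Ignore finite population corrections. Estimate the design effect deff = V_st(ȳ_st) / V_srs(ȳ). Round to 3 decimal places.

deff ≈ 0.461

V̂(ȳ_st) = Σ W_h² s_h²/n_h, with W_h = N_h/N and N = 1500:
  stratum A: (600/1500)²·1.14²/88 = 0.00236291
  stratum B: (330/1500)²·1.24²/78 = 0.000954101
  stratum C: (570/1500)²·1.08²/60 = 0.00280714
V_st = 0.00612415
V_srs = s²/n = 3.003/226 = 0.0132876
deff = V_st / V_srs = 0.00612415/0.0132876 = 0.4609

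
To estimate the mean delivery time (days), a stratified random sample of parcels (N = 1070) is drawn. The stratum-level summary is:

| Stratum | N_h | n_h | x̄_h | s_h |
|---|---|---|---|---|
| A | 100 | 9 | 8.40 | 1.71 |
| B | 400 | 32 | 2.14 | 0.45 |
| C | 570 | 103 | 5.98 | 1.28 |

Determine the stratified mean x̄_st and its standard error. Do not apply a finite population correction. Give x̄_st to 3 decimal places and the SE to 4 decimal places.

x̄_st = Σ W_h x̄_h = (100·8.40 + 400·2.14 + 570·5.98)/1070 = 4.77065
V̂(x̄_st) = Σ W_h² s_h²/n_h, with W_h = N_h/N and N = 1070:
  stratum A: (100/1070)²·1.71²/9 = 0.0028378
  stratum B: (400/1070)²·0.45²/32 = 0.000884357
  stratum C: (570/1070)²·1.28²/103 = 0.00451403
V̂(x̄_st) = 0.00823619
SE(x̄_st) = √0.00823619 = 0.0907535

x̄_st ≈ 4.771, SE ≈ 0.0908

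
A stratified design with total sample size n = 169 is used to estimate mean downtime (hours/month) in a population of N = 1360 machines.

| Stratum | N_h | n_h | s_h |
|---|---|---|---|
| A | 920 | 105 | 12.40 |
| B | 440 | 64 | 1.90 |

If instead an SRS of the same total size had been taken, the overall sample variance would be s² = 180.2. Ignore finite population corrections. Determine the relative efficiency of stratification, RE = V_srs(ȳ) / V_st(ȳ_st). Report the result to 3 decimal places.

RE ≈ 1.577

V̂(ȳ_st) = Σ W_h² s_h²/n_h, with W_h = N_h/N and N = 1360:
  stratum A: (920/1360)²·12.40²/105 = 0.670119
  stratum B: (440/1360)²·1.90²/64 = 0.00590411
V_st = 0.676023
V_srs = s²/n = 180.2/169 = 1.06627
Relative efficiency = V_srs / V_st = 1.06627/0.676023 = 1.5773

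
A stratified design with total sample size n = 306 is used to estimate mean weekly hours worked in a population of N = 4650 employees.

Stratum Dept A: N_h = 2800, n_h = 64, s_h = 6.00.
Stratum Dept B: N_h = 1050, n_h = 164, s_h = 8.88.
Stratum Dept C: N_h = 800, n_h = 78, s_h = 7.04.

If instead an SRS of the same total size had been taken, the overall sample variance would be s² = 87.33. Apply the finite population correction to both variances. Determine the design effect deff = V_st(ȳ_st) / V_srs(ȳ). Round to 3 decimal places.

V̂(ȳ_st) = Σ W_h² (1 − n_h/N_h) s_h²/n_h, with W_h = N_h/N and N = 4650:
  stratum Dept A: (2800/4650)²·(1 − 64/2800)·6.00²/64 = 0.199292
  stratum Dept B: (1050/4650)²·(1 − 164/1050)·8.88²/164 = 0.0206871
  stratum Dept C: (800/4650)²·(1 − 78/800)·7.04²/78 = 0.0169735
V_st = 0.236953
V_srs = (1 − 306/4650)·87.33/306 = 0.266612
deff = V_st / V_srs = 0.236953/0.266612 = 0.8888

deff ≈ 0.889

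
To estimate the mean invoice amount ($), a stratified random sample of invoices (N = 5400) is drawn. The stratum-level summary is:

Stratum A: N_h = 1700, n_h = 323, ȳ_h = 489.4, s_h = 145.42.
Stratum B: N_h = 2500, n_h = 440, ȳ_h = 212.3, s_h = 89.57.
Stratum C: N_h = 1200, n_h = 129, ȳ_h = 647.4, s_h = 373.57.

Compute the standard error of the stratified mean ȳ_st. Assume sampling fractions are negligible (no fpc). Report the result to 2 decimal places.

SE(ȳ_st) ≈ 7.99

V̂(ȳ_st) = Σ W_h² s_h²/n_h, with W_h = N_h/N and N = 5400:
  stratum A: (1700/5400)²·145.42²/323 = 6.48868
  stratum B: (2500/5400)²·89.57²/440 = 3.90809
  stratum C: (1200/5400)²·373.57²/129 = 53.4231
V̂(ȳ_st) = 63.8199
SE(ȳ_st) = √63.8199 = 7.98874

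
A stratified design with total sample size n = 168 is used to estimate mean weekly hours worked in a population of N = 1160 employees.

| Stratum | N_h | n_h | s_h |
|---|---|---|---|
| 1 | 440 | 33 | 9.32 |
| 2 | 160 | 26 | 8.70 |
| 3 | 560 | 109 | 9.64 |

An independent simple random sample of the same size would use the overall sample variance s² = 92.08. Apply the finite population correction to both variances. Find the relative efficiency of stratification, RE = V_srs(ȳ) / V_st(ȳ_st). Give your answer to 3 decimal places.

RE ≈ 0.842

V̂(ȳ_st) = Σ W_h² (1 − n_h/N_h) s_h²/n_h, with W_h = N_h/N and N = 1160:
  stratum 1: (440/1160)²·(1 − 33/440)·9.32²/33 = 0.350307
  stratum 2: (160/1160)²·(1 − 26/160)·8.70²/26 = 0.0463846
  stratum 3: (560/1160)²·(1 − 109/560)·9.64²/109 = 0.160021
V_st = 0.556712
V_srs = (1 − 168/1160)·92.08/168 = 0.468716
Relative efficiency = V_srs / V_st = 0.468716/0.556712 = 0.8419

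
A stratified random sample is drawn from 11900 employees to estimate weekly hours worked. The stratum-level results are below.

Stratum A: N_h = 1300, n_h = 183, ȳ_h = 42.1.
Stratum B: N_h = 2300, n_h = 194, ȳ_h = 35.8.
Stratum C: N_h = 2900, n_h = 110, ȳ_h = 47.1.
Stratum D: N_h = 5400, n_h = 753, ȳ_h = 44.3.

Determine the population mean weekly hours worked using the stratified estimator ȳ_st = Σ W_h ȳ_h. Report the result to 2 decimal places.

N = Σ N_h = 11900. Stratum weights W_h = N_h/N.
ȳ_st = (1300·42.1 + 2300·35.8 + 2900·47.1 + 5400·44.3) / 11900 = 43.0992

ȳ_st ≈ 43.10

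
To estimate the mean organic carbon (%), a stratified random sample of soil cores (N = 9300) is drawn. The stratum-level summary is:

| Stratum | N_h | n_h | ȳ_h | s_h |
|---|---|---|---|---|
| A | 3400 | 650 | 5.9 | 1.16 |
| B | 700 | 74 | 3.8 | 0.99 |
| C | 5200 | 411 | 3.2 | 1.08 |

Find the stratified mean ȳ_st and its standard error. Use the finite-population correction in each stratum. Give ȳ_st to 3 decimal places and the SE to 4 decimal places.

ȳ_st ≈ 4.232, SE ≈ 0.0333

ȳ_st = Σ W_h ȳ_h = (3400·5.9 + 700·3.8 + 5200·3.2)/9300 = 4.23226
V̂(ȳ_st) = Σ W_h² (1 − n_h/N_h) s_h²/n_h, with W_h = N_h/N and N = 9300:
  stratum A: (3400/9300)²·(1 − 650/3400)·1.16²/650 = 0.000223794
  stratum B: (700/9300)²·(1 − 74/700)·0.99²/74 = 6.71035e-05
  stratum C: (5200/9300)²·(1 − 411/5200)·1.08²/411 = 0.000817124
V̂(ȳ_st) = 0.00110802
SE(ȳ_st) = √0.00110802 = 0.033287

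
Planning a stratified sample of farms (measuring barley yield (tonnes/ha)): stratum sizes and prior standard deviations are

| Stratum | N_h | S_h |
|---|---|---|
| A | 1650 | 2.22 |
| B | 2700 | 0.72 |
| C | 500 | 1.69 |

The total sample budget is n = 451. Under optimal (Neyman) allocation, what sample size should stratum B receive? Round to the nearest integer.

136

Neyman allocation: n_h = n · N_h S_h / Σ N_i S_i, with n = 451.
  stratum A: N_h·S_h = 1650·2.22 = 3663.00
  stratum B: N_h·S_h = 2700·0.72 = 1944.00
  stratum C: N_h·S_h = 500·1.69 = 845.00
Σ N_h S_h = 6452.00
n for stratum B = 451·1944.00/6452.00 = 135.887 → 136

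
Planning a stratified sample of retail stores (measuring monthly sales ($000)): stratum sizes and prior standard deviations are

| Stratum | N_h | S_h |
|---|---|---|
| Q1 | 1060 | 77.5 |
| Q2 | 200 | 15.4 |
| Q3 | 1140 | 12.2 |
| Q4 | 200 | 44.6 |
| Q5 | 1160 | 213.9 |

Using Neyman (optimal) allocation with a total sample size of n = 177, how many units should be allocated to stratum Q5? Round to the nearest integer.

Neyman allocation: n_h = n · N_h S_h / Σ N_i S_i, with n = 177.
  stratum Q1: N_h·S_h = 1060·77.5 = 82150.00
  stratum Q2: N_h·S_h = 200·15.4 = 3080.00
  stratum Q3: N_h·S_h = 1140·12.2 = 13908.00
  stratum Q4: N_h·S_h = 200·44.6 = 8920.00
  stratum Q5: N_h·S_h = 1160·213.9 = 248124.00
Σ N_h S_h = 356182.00
n for stratum Q5 = 177·248124.00/356182.00 = 123.302 → 123

123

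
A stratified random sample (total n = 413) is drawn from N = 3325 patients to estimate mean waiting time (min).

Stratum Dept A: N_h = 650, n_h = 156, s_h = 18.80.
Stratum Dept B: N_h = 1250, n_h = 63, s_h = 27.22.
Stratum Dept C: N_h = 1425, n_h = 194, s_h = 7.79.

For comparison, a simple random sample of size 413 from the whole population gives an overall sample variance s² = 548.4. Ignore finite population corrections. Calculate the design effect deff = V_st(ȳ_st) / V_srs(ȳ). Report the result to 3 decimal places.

V̂(ȳ_st) = Σ W_h² s_h²/n_h, with W_h = N_h/N and N = 3325:
  stratum Dept A: (650/3325)²·18.80²/156 = 0.0865834
  stratum Dept B: (1250/3325)²·27.22²/63 = 1.66216
  stratum Dept C: (1425/3325)²·7.79²/194 = 0.0574539
V_st = 1.8062
V_srs = s²/n = 548.4/413 = 1.32785
deff = V_st / V_srs = 1.8062/1.32785 = 1.3602

deff ≈ 1.360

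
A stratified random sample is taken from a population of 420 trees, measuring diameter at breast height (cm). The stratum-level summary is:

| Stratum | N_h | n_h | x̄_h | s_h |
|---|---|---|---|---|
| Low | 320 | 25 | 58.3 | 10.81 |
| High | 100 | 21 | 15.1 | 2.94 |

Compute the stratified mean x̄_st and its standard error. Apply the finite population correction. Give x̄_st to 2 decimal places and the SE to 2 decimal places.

x̄_st ≈ 48.01, SE ≈ 1.59

x̄_st = Σ W_h x̄_h = (320·58.3 + 100·15.1)/420 = 48.01429
V̂(x̄_st) = Σ W_h² (1 − n_h/N_h) s_h²/n_h, with W_h = N_h/N and N = 420:
  stratum Low: (320/420)²·(1 − 25/320)·10.81²/25 = 2.50141
  stratum High: (100/420)²·(1 − 21/100)·2.94²/21 = 0.0184333
V̂(x̄_st) = 2.51984
SE(x̄_st) = √2.51984 = 1.5874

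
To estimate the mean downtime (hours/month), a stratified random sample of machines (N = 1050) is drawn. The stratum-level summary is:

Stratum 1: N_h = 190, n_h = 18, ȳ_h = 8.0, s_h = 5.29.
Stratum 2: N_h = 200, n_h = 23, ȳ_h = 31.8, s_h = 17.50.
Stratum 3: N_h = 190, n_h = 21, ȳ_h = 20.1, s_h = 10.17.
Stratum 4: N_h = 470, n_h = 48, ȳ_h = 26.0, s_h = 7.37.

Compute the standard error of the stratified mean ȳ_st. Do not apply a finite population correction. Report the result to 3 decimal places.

SE(ȳ_st) ≈ 0.960

V̂(ȳ_st) = Σ W_h² s_h²/n_h, with W_h = N_h/N and N = 1050:
  stratum 1: (190/1050)²·5.29²/18 = 0.0509058
  stratum 2: (200/1050)²·17.50²/23 = 0.483092
  stratum 3: (190/1050)²·10.17²/21 = 0.161269
  stratum 4: (470/1050)²·7.37²/48 = 0.226731
V̂(ȳ_st) = 0.921998
SE(ȳ_st) = √0.921998 = 0.960207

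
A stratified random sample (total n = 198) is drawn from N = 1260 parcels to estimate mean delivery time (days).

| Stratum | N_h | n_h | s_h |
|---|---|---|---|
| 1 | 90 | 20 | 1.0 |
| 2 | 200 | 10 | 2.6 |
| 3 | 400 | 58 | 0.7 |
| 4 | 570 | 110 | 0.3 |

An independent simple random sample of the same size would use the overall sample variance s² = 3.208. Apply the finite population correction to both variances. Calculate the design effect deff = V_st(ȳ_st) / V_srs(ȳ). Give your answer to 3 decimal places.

deff ≈ 1.263

V̂(ȳ_st) = Σ W_h² (1 − n_h/N_h) s_h²/n_h, with W_h = N_h/N and N = 1260:
  stratum 1: (90/1260)²·(1 − 20/90)·1.0²/20 = 0.000198413
  stratum 2: (200/1260)²·(1 − 10/200)·2.6²/10 = 0.0161804
  stratum 3: (400/1260)²·(1 − 58/400)·0.7²/58 = 0.000727969
  stratum 4: (570/1260)²·(1 − 110/570)·0.3²/110 = 0.000135127
V_st = 0.0172419
V_srs = (1 − 198/1260)·3.208/198 = 0.013656
deff = V_st / V_srs = 0.0172419/0.013656 = 1.2626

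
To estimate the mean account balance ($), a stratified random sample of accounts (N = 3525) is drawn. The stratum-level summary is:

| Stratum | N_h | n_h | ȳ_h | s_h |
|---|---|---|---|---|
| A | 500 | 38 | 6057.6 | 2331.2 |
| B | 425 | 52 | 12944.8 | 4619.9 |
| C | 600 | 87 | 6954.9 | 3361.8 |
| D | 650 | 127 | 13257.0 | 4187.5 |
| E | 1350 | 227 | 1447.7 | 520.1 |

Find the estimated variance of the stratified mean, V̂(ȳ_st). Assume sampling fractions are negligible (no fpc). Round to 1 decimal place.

V̂(ȳ_st) = Σ W_h² s_h²/n_h, with W_h = N_h/N and N = 3525:
  stratum A: (500/3525)²·2331.2²/38 = 2877.38
  stratum B: (425/3525)²·4619.9²/52 = 5966.52
  stratum C: (600/3525)²·3361.8²/87 = 3763.65
  stratum D: (650/3525)²·4187.5²/127 = 4694.77
  stratum E: (1350/3525)²·520.1²/227 = 174.782
V̂(ȳ_st) = 17477.1

V̂(ȳ_st) ≈ 17477.1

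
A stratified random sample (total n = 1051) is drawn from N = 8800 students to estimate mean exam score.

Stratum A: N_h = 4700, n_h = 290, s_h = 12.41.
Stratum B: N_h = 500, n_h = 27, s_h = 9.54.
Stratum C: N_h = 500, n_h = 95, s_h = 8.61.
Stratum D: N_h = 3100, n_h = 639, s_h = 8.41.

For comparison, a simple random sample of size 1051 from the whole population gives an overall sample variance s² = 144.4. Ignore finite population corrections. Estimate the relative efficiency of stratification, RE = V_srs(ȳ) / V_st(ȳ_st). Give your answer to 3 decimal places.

V̂(ȳ_st) = Σ W_h² s_h²/n_h, with W_h = N_h/N and N = 8800:
  stratum A: (4700/8800)²·12.41²/290 = 0.151487
  stratum B: (500/8800)²·9.54²/27 = 0.010882
  stratum C: (500/8800)²·8.61²/95 = 0.00251917
  stratum D: (3100/8800)²·8.41²/639 = 0.0137356
V_st = 0.178624
V_srs = s²/n = 144.4/1051 = 0.137393
Relative efficiency = V_srs / V_st = 0.137393/0.178624 = 0.7692

RE ≈ 0.769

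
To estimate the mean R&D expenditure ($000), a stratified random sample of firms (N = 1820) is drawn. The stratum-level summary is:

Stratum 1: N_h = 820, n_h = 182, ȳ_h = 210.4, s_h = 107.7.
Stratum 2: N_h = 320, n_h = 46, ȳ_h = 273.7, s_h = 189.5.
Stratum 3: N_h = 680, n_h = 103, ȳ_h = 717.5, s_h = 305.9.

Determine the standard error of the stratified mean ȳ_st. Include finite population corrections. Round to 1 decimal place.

V̂(ȳ_st) = Σ W_h² (1 − n_h/N_h) s_h²/n_h, with W_h = N_h/N and N = 1820:
  stratum 1: (820/1820)²·(1 − 182/820)·107.7²/182 = 10.0659
  stratum 2: (320/1820)²·(1 − 46/320)·189.5²/46 = 20.6642
  stratum 3: (680/1820)²·(1 − 103/680)·305.9²/103 = 107.613
V̂(ȳ_st) = 138.343
SE(ȳ_st) = √138.343 = 11.7619

SE(ȳ_st) ≈ 11.8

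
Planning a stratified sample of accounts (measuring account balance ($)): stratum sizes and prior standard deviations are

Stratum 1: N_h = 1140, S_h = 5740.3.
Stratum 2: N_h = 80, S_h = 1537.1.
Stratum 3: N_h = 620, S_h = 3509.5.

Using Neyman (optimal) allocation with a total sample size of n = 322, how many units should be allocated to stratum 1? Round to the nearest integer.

238

Neyman allocation: n_h = n · N_h S_h / Σ N_i S_i, with n = 322.
  stratum 1: N_h·S_h = 1140·5740.3 = 6543942.00
  stratum 2: N_h·S_h = 80·1537.1 = 122968.00
  stratum 3: N_h·S_h = 620·3509.5 = 2175890.00
Σ N_h S_h = 8842800.00
n for stratum 1 = 322·6543942.00/8842800.00 = 238.290 → 238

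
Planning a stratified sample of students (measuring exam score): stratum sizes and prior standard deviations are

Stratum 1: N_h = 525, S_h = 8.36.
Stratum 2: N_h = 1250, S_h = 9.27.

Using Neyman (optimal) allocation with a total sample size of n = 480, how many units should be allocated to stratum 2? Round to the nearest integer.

Neyman allocation: n_h = n · N_h S_h / Σ N_i S_i, with n = 480.
  stratum 1: N_h·S_h = 525·8.36 = 4389.00
  stratum 2: N_h·S_h = 1250·9.27 = 11587.50
Σ N_h S_h = 15976.50
n for stratum 2 = 480·11587.50/15976.50 = 348.136 → 348

348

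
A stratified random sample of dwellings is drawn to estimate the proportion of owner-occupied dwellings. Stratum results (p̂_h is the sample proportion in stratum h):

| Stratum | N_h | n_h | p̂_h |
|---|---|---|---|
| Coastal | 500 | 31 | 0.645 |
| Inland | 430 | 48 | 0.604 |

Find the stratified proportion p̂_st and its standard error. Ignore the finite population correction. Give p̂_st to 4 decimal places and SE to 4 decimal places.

N = 930; stratum weights W_h = N_h/N.
p̂_st = Σ W_h p̂_h = (500·0.645 + 430·0.604)/930 = 0.62604
V̂(p̂_st) = Σ W_h² p̂_h(1−p̂_h)/(n_h−1):
  stratum Coastal: (500/930)²·0.645·0.355/30 = 0.00220618
  stratum Inland: (430/930)²·0.604·0.396/47 = 0.00108794
V̂(p̂_st) = 0.00329412; SE = √V̂ = 0.0573944

p̂_st ≈ 0.6260, SE ≈ 0.0574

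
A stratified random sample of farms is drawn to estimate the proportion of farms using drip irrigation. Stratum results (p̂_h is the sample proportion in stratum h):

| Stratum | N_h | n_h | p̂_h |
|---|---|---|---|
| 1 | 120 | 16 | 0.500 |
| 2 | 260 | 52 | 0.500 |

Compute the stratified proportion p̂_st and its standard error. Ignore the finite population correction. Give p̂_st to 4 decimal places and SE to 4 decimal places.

p̂_st ≈ 0.5000, SE ≈ 0.0629

N = 380; stratum weights W_h = N_h/N.
p̂_st = Σ W_h p̂_h = (120·0.500 + 260·0.500)/380 = 0.50000
V̂(p̂_st) = Σ W_h² p̂_h(1−p̂_h)/(n_h−1):
  stratum 1: (120/380)²·0.500·0.500/15 = 0.00166205
  stratum 2: (260/380)²·0.500·0.500/51 = 0.00229482
V̂(p̂_st) = 0.00395687; SE = √V̂ = 0.0629037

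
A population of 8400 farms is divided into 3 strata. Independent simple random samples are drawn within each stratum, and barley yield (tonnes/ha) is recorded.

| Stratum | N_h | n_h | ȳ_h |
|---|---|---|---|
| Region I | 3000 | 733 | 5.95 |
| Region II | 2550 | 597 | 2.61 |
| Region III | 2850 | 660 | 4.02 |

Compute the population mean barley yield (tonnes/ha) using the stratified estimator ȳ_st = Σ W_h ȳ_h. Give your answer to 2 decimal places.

N = Σ N_h = 8400. Stratum weights W_h = N_h/N.
ȳ_st = (3000·5.95 + 2550·2.61 + 2850·4.02) / 8400 = 4.2812

ȳ_st ≈ 4.28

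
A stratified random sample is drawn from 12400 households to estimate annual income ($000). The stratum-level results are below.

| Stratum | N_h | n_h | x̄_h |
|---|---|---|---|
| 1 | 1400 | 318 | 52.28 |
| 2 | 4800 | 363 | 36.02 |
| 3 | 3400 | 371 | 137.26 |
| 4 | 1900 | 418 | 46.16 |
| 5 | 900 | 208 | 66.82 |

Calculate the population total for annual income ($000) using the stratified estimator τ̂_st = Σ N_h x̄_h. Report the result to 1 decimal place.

τ̂_st = Σ N_h x̄_h = 1400·52.28 + 4800·36.02 + 3400·137.26 + 1900·46.16 + 900·66.82 = 860614.0

τ̂_st ≈ 860614.0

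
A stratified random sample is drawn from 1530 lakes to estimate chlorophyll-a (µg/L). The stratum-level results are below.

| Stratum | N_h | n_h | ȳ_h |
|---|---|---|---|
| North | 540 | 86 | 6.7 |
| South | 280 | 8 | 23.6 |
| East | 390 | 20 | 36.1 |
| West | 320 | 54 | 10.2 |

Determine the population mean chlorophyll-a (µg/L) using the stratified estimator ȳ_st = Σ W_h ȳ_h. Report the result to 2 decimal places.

ȳ_st ≈ 18.02

N = Σ N_h = 1530. Stratum weights W_h = N_h/N.
ȳ_st = (540·6.7 + 280·23.6 + 390·36.1 + 320·10.2) / 1530 = 18.0190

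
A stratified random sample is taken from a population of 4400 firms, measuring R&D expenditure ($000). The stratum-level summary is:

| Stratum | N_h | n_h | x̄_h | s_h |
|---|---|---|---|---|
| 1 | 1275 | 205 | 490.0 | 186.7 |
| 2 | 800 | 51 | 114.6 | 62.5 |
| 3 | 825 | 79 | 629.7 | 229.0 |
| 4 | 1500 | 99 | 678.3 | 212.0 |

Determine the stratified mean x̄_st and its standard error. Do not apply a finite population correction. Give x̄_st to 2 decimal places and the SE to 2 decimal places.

x̄_st ≈ 512.13, SE ≈ 9.64

x̄_st = Σ W_h x̄_h = (1275·490.0 + 800·114.6 + 825·629.7 + 1500·678.3)/4400 = 512.13239
V̂(x̄_st) = Σ W_h² s_h²/n_h, with W_h = N_h/N and N = 4400:
  stratum 1: (1275/4400)²·186.7²/205 = 14.2774
  stratum 2: (800/4400)²·62.5²/51 = 2.532
  stratum 3: (825/4400)²·229.0²/79 = 23.3371
  stratum 4: (1500/4400)²·212.0²/99 = 52.7611
V̂(x̄_st) = 92.9076
SE(x̄_st) = √92.9076 = 9.63886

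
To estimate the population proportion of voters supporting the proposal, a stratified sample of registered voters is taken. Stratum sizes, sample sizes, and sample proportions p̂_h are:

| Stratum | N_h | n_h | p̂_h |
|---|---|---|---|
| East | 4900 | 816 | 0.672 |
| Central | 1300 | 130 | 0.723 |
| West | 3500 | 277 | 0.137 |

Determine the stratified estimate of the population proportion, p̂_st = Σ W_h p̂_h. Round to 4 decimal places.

p̂_st ≈ 0.4858

N = 9700; stratum weights W_h = N_h/N.
p̂_st = Σ W_h p̂_h = (4900·0.672 + 1300·0.723 + 3500·0.137)/9700 = 0.48579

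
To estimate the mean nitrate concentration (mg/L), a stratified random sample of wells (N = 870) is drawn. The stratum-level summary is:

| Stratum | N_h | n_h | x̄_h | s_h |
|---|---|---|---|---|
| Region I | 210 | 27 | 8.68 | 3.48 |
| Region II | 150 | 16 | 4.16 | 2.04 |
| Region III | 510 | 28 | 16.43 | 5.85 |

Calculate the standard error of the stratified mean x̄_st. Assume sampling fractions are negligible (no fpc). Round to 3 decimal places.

SE(x̄_st) ≈ 0.674

V̂(x̄_st) = Σ W_h² s_h²/n_h, with W_h = N_h/N and N = 870:
  stratum Region I: (210/870)²·3.48²/27 = 0.0261333
  stratum Region II: (150/870)²·2.04²/16 = 0.00773187
  stratum Region III: (510/870)²·5.85²/28 = 0.420006
V̂(x̄_st) = 0.453871
SE(x̄_st) = √0.453871 = 0.6737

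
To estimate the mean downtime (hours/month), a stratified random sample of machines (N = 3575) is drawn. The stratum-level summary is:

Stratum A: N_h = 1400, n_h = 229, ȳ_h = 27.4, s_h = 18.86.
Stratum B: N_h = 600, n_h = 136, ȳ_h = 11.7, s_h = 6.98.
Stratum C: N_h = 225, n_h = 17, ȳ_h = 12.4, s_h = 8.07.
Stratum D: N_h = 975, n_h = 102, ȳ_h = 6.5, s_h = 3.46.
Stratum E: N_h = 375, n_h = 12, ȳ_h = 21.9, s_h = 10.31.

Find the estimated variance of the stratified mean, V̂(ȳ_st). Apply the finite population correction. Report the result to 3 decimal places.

V̂(ȳ_st) = Σ W_h² (1 − n_h/N_h) s_h²/n_h, with W_h = N_h/N and N = 3575:
  stratum A: (1400/3575)²·(1 − 229/1400)·18.86²/229 = 0.199242
  stratum B: (600/3575)²·(1 − 136/600)·6.98²/136 = 0.00780349
  stratum C: (225/3575)²·(1 − 17/225)·8.07²/17 = 0.0140279
  stratum D: (975/3575)²·(1 − 102/975)·3.46²/102 = 0.00781662
  stratum E: (375/3575)²·(1 − 12/375)·10.31²/12 = 0.0943457
V̂(ȳ_st) = 0.323236

V̂(ȳ_st) ≈ 0.323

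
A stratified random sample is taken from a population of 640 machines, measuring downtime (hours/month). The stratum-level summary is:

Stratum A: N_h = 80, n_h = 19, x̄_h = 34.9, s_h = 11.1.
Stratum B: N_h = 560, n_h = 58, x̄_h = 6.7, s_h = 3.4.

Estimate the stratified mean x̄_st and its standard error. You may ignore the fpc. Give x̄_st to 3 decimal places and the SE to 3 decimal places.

x̄_st = Σ W_h x̄_h = (80·34.9 + 560·6.7)/640 = 10.22500
V̂(x̄_st) = Σ W_h² s_h²/n_h, with W_h = N_h/N and N = 640:
  stratum A: (80/640)²·11.1²/19 = 0.101324
  stratum B: (560/640)²·3.4²/58 = 0.152597
V̂(x̄_st) = 0.253921
SE(x̄_st) = √0.253921 = 0.503906

x̄_st ≈ 10.225, SE ≈ 0.504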